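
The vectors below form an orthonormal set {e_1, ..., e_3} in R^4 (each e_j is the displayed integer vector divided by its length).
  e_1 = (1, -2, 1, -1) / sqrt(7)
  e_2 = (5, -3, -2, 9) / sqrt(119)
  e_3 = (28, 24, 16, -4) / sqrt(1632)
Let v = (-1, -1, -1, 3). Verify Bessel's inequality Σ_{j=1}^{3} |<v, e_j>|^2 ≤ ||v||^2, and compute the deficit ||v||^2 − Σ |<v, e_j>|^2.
Σ |<v, e_j>|^2 = 34/3; ||v||^2 = 12; deficit = 2/3

Write each e_j = u_j / sqrt(<u_j, u_j>) where u_j is the displayed integer vector. Then <v, e_j> = <v, u_j> / sqrt(<u_j, u_j>), so |<v, e_j>|^2 = <v, u_j>^2 / <u_j, u_j>.
Coefficients: <v, e_1> = -3/sqrt(7), <v, e_2> = 27/sqrt(119), <v, e_3> = -80/sqrt(1632).
Square and sum: Σ |<v, e_j>|^2 = 34/3.
Compute ||v||^2 = v·v = 12.
Deficit = 12 − 34/3 = 2/3 ≥ 0, confirming Bessel's inequality. (The deficit equals ||v − Σ <v,e_j> e_j||^2, the squared distance from v to span{e_j}.)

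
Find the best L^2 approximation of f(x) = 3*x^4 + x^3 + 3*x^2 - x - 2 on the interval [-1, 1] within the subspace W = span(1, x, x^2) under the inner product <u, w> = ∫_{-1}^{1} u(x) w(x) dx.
g(x) = 39*x^2/7 - 2*x/5 - 79/35

The best approximation g ∈ W is the orthogonal projection of f onto W. Writing g = a_0 + a_1 x + a_2 x^2, the coefficients solve the normal equations G · a = b where
  G_{ij} = <φ_i, φ_j> and b_i = <f, φ_i>, with φ_0 = 1, φ_1 = x, φ_2 = x^2.
G =
  [2, 0, 2/3]
  [0, 2/3, 0]
  [2/3, 0, 2/5],
b = (-4/5, -4/15, 76/105).
Solving gives a_0 = -79/35, a_1 = -2/5, a_2 = 39/7, so
  g(x) = 39*x^2/7 - 2*x/5 - 79/35.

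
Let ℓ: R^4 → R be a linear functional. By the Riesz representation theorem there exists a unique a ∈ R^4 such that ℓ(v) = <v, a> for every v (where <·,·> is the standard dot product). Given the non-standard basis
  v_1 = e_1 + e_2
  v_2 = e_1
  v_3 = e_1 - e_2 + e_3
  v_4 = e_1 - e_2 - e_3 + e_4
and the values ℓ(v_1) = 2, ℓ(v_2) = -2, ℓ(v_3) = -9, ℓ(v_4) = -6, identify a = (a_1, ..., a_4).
a = (-2, 4, -3, -3)

Write a = (a_1, ..., a_4) in the standard basis. For each basis vector v_i, ℓ(v_i) = <v_i, a> is a linear equation in the a_j's. Collect the n equations into a matrix system V a = ℓ, where row i of V is v_i (expressed in the standard basis). Since V is invertible (lower-triangular with 1s on the diagonal, up to permutation), solve by back-substitution:
  V =
[[1, 1, 0, 0],
 [1, 0, 0, 0],
 [1, -1, 1, 0],
 [1, -1, -1, 1]]
  V a = (2, -2, -9, -6)
Solving gives a = (-2, 4, -3, -3).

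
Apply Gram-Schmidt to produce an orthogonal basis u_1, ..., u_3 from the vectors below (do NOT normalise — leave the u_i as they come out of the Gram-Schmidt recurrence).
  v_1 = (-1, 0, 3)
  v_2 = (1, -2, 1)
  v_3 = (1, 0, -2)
Orthogonal basis:
  u_1 = (-1, 0, 3)
  u_2 = (6/5, -2, 2/5)
  u_3 = (3/14, 1/7, 1/14)

Apply the Gram-Schmidt recurrence
  u_1 = v_1
  u_i = v_i − Σ_{j<i} ((v_i · u_j) / (u_j · u_j)) · u_j.

Step by step this gives:
  u_1 = (-1, 0, 3)
  u_2 = (6/5, -2, 2/5)
  u_3 = (3/14, 1/7, 1/14)

Orthogonality check:
  u_2 · u_1 = 0 (should be 0)
  u_3 · u_1 = 0 (should be 0)
  u_3 · u_2 = 0 (should be 0)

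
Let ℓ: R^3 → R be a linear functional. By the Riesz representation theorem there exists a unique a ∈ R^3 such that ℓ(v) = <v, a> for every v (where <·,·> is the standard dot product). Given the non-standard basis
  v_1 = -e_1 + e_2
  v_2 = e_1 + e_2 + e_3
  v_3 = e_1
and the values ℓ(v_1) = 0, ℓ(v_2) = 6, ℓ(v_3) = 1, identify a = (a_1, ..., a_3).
a = (1, 1, 4)

Write a = (a_1, ..., a_3) in the standard basis. For each basis vector v_i, ℓ(v_i) = <v_i, a> is a linear equation in the a_j's. Collect the n equations into a matrix system V a = ℓ, where row i of V is v_i (expressed in the standard basis). Since V is invertible (lower-triangular with 1s on the diagonal, up to permutation), solve by back-substitution:
  V =
[[-1, 1, 0],
 [1, 1, 1],
 [1, 0, 0]]
  V a = (0, 6, 1)
Solving gives a = (1, 1, 4).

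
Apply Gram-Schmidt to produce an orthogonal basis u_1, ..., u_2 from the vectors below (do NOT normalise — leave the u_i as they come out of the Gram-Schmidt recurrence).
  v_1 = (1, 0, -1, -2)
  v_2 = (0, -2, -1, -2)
Orthogonal basis:
  u_1 = (1, 0, -1, -2)
  u_2 = (-5/6, -2, -1/6, -1/3)

Apply the Gram-Schmidt recurrence
  u_1 = v_1
  u_i = v_i − Σ_{j<i} ((v_i · u_j) / (u_j · u_j)) · u_j.

Step by step this gives:
  u_1 = (1, 0, -1, -2)
  u_2 = (-5/6, -2, -1/6, -1/3)

Orthogonality check:
  u_2 · u_1 = 0 (should be 0)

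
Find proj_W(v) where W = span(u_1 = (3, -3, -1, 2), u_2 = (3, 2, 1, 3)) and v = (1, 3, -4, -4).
proj_W(v) = (-51/31, 24/31, 1/5, -197/155)

Set up U = [u_1 | ... | u_2] ∈ R^(4×2). The projector onto W = col(U) is P = U (U^T U)^(-1) U^T.
Compute U^T U =
  [23, 8]
  [8, 23],
and U^T v = (-10, -7).
Solve U^T U · c = U^T v for the coefficients: c = (-58/155, -27/155). The projection is proj_W(v) = U c.
Check: (v - proj_W(v)) · u_1 = 0  (should be 0).
Check: (v - proj_W(v)) · u_2 = 0  (should be 0).
Result: proj_W(v) = (-51/31, 24/31, 1/5, -197/155).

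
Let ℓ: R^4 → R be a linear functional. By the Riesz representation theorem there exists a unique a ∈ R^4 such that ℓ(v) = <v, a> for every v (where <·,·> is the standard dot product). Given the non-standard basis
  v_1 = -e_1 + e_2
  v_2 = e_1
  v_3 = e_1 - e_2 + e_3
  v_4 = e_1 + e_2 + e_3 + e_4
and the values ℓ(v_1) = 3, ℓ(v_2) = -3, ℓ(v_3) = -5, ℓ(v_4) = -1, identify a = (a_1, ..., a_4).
a = (-3, 0, -2, 4)

Write a = (a_1, ..., a_4) in the standard basis. For each basis vector v_i, ℓ(v_i) = <v_i, a> is a linear equation in the a_j's. Collect the n equations into a matrix system V a = ℓ, where row i of V is v_i (expressed in the standard basis). Since V is invertible (lower-triangular with 1s on the diagonal, up to permutation), solve by back-substitution:
  V =
[[-1, 1, 0, 0],
 [1, 0, 0, 0],
 [1, -1, 1, 0],
 [1, 1, 1, 1]]
  V a = (3, -3, -5, -1)
Solving gives a = (-3, 0, -2, 4).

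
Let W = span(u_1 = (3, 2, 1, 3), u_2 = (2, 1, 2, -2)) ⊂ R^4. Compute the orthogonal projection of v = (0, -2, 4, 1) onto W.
proj_W(v) = (229/283, 126/283, 183/283, -91/283)

Set up U = [u_1 | ... | u_2] ∈ R^(4×2). The projector onto W = col(U) is P = U (U^T U)^(-1) U^T.
Compute U^T U =
  [23, 4]
  [4, 13],
and U^T v = (3, 4).
Solve U^T U · c = U^T v for the coefficients: c = (23/283, 80/283). The projection is proj_W(v) = U c.
Check: (v - proj_W(v)) · u_1 = 0  (should be 0).
Check: (v - proj_W(v)) · u_2 = 0  (should be 0).
Result: proj_W(v) = (229/283, 126/283, 183/283, -91/283).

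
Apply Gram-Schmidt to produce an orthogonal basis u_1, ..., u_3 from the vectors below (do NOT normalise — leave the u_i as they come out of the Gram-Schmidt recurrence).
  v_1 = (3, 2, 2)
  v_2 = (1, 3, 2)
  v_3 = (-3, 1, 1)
Orthogonal basis:
  u_1 = (3, 2, 2)
  u_2 = (-22/17, 25/17, 8/17)
  u_3 = (-6/23, -12/23, 21/23)

Apply the Gram-Schmidt recurrence
  u_1 = v_1
  u_i = v_i − Σ_{j<i} ((v_i · u_j) / (u_j · u_j)) · u_j.

Step by step this gives:
  u_1 = (3, 2, 2)
  u_2 = (-22/17, 25/17, 8/17)
  u_3 = (-6/23, -12/23, 21/23)

Orthogonality check:
  u_2 · u_1 = 0 (should be 0)
  u_3 · u_1 = 0 (should be 0)
  u_3 · u_2 = 0 (should be 0)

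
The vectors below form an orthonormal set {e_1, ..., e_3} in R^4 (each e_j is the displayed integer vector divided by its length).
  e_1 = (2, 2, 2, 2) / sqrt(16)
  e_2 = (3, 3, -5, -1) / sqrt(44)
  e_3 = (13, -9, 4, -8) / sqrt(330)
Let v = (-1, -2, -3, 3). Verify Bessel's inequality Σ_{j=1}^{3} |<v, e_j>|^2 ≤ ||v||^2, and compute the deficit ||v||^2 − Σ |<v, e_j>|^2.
Σ |<v, e_j>|^2 = 161/30; ||v||^2 = 23; deficit = 529/30

Write each e_j = u_j / sqrt(<u_j, u_j>) where u_j is the displayed integer vector. Then <v, e_j> = <v, u_j> / sqrt(<u_j, u_j>), so |<v, e_j>|^2 = <v, u_j>^2 / <u_j, u_j>.
Coefficients: <v, e_1> = -6/sqrt(16), <v, e_2> = 3/sqrt(44), <v, e_3> = -31/sqrt(330).
Square and sum: Σ |<v, e_j>|^2 = 161/30.
Compute ||v||^2 = v·v = 23.
Deficit = 23 − 161/30 = 529/30 ≥ 0, confirming Bessel's inequality. (The deficit equals ||v − Σ <v,e_j> e_j||^2, the squared distance from v to span{e_j}.)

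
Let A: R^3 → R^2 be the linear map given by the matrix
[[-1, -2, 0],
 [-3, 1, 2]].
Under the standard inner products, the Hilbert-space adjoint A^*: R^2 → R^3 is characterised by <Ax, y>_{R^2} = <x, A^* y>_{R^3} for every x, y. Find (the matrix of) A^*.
A^* = A^T =
[[-1, -3],
 [-2, 1],
 [0, 2]]

For real matrices with standard dot products, the defining identity <Ax, y> = <x, A^* y> gives (Ax)^T y = x^T (A^*) y, i.e. x^T A^T y = x^T (A^*) y. Since this holds for all x, y, we must have A^* = A^T. Therefore
A^* =
[[-1, -3],
 [-2, 1],
 [0, 2]].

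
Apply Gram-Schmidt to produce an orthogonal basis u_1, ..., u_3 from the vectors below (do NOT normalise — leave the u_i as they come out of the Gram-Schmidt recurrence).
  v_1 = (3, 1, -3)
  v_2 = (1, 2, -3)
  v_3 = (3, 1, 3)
Orthogonal basis:
  u_1 = (3, 1, -3)
  u_2 = (-23/19, 24/19, -15/19)
  u_3 = (9/7, 18/7, 15/7)

Apply the Gram-Schmidt recurrence
  u_1 = v_1
  u_i = v_i − Σ_{j<i} ((v_i · u_j) / (u_j · u_j)) · u_j.

Step by step this gives:
  u_1 = (3, 1, -3)
  u_2 = (-23/19, 24/19, -15/19)
  u_3 = (9/7, 18/7, 15/7)

Orthogonality check:
  u_2 · u_1 = 0 (should be 0)
  u_3 · u_1 = 0 (should be 0)
  u_3 · u_2 = 0 (should be 0)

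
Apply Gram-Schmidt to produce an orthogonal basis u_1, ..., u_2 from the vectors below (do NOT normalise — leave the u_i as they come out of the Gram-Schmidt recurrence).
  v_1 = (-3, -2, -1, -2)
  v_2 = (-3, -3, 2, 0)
Orthogonal basis:
  u_1 = (-3, -2, -1, -2)
  u_2 = (-5/6, -14/9, 49/18, 13/9)

Apply the Gram-Schmidt recurrence
  u_1 = v_1
  u_i = v_i − Σ_{j<i} ((v_i · u_j) / (u_j · u_j)) · u_j.

Step by step this gives:
  u_1 = (-3, -2, -1, -2)
  u_2 = (-5/6, -14/9, 49/18, 13/9)

Orthogonality check:
  u_2 · u_1 = 0 (should be 0)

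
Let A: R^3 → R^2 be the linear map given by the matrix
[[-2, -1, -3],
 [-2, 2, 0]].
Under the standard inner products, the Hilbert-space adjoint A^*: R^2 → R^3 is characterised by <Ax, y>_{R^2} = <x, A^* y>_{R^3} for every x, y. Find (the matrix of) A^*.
A^* = A^T =
[[-2, -2],
 [-1, 2],
 [-3, 0]]

For real matrices with standard dot products, the defining identity <Ax, y> = <x, A^* y> gives (Ax)^T y = x^T (A^*) y, i.e. x^T A^T y = x^T (A^*) y. Since this holds for all x, y, we must have A^* = A^T. Therefore
A^* =
[[-2, -2],
 [-1, 2],
 [-3, 0]].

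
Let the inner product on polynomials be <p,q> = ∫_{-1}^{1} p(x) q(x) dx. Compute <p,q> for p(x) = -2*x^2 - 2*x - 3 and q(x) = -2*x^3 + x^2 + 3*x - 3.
<p,q> = 84/5

Expand the product: p(x)·q(x) = 4*x^5 + 2*x^4 - 2*x^3 - 3*x^2 - 3*x + 9.
∫_{-1}^{1} of each monomial x^k gives [2/(k+1) if k even, 0 if k odd]. Integrating term-by-term (or equivalently evaluating the antiderivative F(x) = 2*x^6/3 + 2*x^5/5 - x^4/2 - x^3 - 3*x^2/2 + 9*x at the endpoints):
  F(1) − F(−1) = 106/15 − (-146/15) = 84/5.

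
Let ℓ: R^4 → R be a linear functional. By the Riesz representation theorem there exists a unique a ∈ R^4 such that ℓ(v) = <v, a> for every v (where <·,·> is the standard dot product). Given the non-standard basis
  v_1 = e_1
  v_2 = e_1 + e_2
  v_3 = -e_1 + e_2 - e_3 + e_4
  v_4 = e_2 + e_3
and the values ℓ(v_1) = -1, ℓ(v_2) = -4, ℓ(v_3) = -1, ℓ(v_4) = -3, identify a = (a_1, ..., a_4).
a = (-1, -3, 0, 1)

Write a = (a_1, ..., a_4) in the standard basis. For each basis vector v_i, ℓ(v_i) = <v_i, a> is a linear equation in the a_j's. Collect the n equations into a matrix system V a = ℓ, where row i of V is v_i (expressed in the standard basis). Since V is invertible (lower-triangular with 1s on the diagonal, up to permutation), solve by back-substitution:
  V =
[[1, 0, 0, 0],
 [1, 1, 0, 0],
 [-1, 1, -1, 1],
 [0, 1, 1, 0]]
  V a = (-1, -4, -1, -3)
Solving gives a = (-1, -3, 0, 1).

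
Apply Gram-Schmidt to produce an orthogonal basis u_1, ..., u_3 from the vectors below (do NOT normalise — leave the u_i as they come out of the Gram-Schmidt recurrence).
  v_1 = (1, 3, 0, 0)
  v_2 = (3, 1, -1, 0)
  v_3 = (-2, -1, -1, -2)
Orthogonal basis:
  u_1 = (1, 3, 0, 0)
  u_2 = (12/5, -4/5, -1, 0)
  u_3 = (-39/74, 13/74, -52/37, -2)

Apply the Gram-Schmidt recurrence
  u_1 = v_1
  u_i = v_i − Σ_{j<i} ((v_i · u_j) / (u_j · u_j)) · u_j.

Step by step this gives:
  u_1 = (1, 3, 0, 0)
  u_2 = (12/5, -4/5, -1, 0)
  u_3 = (-39/74, 13/74, -52/37, -2)

Orthogonality check:
  u_2 · u_1 = 0 (should be 0)
  u_3 · u_1 = 0 (should be 0)
  u_3 · u_2 = 0 (should be 0)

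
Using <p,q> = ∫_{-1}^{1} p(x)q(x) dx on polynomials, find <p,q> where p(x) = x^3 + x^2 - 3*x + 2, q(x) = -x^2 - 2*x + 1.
<p,q> = 92/15

Expand the product: p(x)·q(x) = -x^5 - 3*x^4 + 2*x^3 + 5*x^2 - 7*x + 2.
∫_{-1}^{1} of each monomial x^k gives [2/(k+1) if k even, 0 if k odd]. Integrating term-by-term (or equivalently evaluating the antiderivative F(x) = -x^6/6 - 3*x^5/5 + x^4/2 + 5*x^3/3 - 7*x^2/2 + 2*x at the endpoints):
  F(1) − F(−1) = -1/10 − (-187/30) = 92/15.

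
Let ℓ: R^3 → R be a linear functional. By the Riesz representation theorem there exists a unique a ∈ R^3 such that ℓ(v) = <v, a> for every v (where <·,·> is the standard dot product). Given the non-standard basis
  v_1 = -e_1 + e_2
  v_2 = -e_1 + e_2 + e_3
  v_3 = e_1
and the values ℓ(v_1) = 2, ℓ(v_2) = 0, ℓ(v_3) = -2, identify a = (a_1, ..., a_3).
a = (-2, 0, -2)

Write a = (a_1, ..., a_3) in the standard basis. For each basis vector v_i, ℓ(v_i) = <v_i, a> is a linear equation in the a_j's. Collect the n equations into a matrix system V a = ℓ, where row i of V is v_i (expressed in the standard basis). Since V is invertible (lower-triangular with 1s on the diagonal, up to permutation), solve by back-substitution:
  V =
[[-1, 1, 0],
 [-1, 1, 1],
 [1, 0, 0]]
  V a = (2, 0, -2)
Solving gives a = (-2, 0, -2).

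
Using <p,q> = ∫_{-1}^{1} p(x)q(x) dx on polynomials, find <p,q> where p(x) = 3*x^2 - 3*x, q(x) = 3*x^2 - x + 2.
<p,q> = 48/5

Expand the product: p(x)·q(x) = 9*x^4 - 12*x^3 + 9*x^2 - 6*x.
∫_{-1}^{1} of each monomial x^k gives [2/(k+1) if k even, 0 if k odd]. Integrating term-by-term (or equivalently evaluating the antiderivative F(x) = 9*x^5/5 - 3*x^4 + 3*x^3 - 3*x^2 at the endpoints):
  F(1) − F(−1) = -6/5 − (-54/5) = 48/5.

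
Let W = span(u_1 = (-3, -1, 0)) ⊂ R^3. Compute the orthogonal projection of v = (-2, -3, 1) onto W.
proj_W(v) = (-27/10, -9/10, 0)

Set up U = [u_1 | ... | u_1] ∈ R^(3×1). The projector onto W = col(U) is P = U (U^T U)^(-1) U^T.
Compute U^T U =
  [10],
and U^T v = (9).
Solve U^T U · c = U^T v for the coefficients: c = (9/10). The projection is proj_W(v) = U c.
Check: (v - proj_W(v)) · u_1 = 0  (should be 0).
Result: proj_W(v) = (-27/10, -9/10, 0).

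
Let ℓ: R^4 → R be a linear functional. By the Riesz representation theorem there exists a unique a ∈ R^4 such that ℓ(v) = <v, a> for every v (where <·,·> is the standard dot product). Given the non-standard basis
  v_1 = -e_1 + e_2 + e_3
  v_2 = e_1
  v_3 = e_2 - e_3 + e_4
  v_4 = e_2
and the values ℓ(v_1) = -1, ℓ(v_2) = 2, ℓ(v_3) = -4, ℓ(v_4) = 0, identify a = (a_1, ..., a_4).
a = (2, 0, 1, -3)

Write a = (a_1, ..., a_4) in the standard basis. For each basis vector v_i, ℓ(v_i) = <v_i, a> is a linear equation in the a_j's. Collect the n equations into a matrix system V a = ℓ, where row i of V is v_i (expressed in the standard basis). Since V is invertible (lower-triangular with 1s on the diagonal, up to permutation), solve by back-substitution:
  V =
[[-1, 1, 1, 0],
 [1, 0, 0, 0],
 [0, 1, -1, 1],
 [0, 1, 0, 0]]
  V a = (-1, 2, -4, 0)
Solving gives a = (2, 0, 1, -3).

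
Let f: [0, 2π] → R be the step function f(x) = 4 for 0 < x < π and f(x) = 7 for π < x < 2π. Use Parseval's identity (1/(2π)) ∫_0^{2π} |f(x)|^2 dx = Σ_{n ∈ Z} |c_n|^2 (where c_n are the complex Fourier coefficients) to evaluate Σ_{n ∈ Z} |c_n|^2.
Σ |c_n|^2 = 65/2

Parseval equates the L^2 energy of f (normalised by 1/(2π)) with the ℓ^2 sum of its Fourier coefficients: (1/(2π)) ∫_0^{2π} |f|^2 = Σ |c_n|^2.
Compute the left side: (1/(2π)) [∫_0^π 4^2 dx + ∫_π^{2π} 7^2 dx] = (1/(2π)) · (16π + 49π) = (16 + 49)/2 = 65/2.
So Σ_{n ∈ Z} |c_n|^2 = 65/2.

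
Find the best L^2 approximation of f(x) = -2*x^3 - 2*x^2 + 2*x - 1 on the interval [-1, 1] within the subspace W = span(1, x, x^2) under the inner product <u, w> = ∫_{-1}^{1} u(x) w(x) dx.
g(x) = -2*x^2 + 4*x/5 - 1

The best approximation g ∈ W is the orthogonal projection of f onto W. Writing g = a_0 + a_1 x + a_2 x^2, the coefficients solve the normal equations G · a = b where
  G_{ij} = <φ_i, φ_j> and b_i = <f, φ_i>, with φ_0 = 1, φ_1 = x, φ_2 = x^2.
G =
  [2, 0, 2/3]
  [0, 2/3, 0]
  [2/3, 0, 2/5],
b = (-10/3, 8/15, -22/15).
Solving gives a_0 = -1, a_1 = 4/5, a_2 = -2, so
  g(x) = -2*x^2 + 4*x/5 - 1.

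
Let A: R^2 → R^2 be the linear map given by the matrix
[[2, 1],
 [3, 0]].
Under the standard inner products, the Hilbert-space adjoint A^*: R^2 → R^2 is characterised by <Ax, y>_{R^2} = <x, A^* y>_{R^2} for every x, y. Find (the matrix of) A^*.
A^* = A^T =
[[2, 3],
 [1, 0]]

For real matrices with standard dot products, the defining identity <Ax, y> = <x, A^* y> gives (Ax)^T y = x^T (A^*) y, i.e. x^T A^T y = x^T (A^*) y. Since this holds for all x, y, we must have A^* = A^T. Therefore
A^* =
[[2, 3],
 [1, 0]].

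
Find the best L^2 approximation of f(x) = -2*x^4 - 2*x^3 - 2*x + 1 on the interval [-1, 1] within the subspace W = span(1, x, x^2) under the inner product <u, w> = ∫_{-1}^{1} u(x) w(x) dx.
g(x) = -12*x^2/7 - 16*x/5 + 41/35

The best approximation g ∈ W is the orthogonal projection of f onto W. Writing g = a_0 + a_1 x + a_2 x^2, the coefficients solve the normal equations G · a = b where
  G_{ij} = <φ_i, φ_j> and b_i = <f, φ_i>, with φ_0 = 1, φ_1 = x, φ_2 = x^2.
G =
  [2, 0, 2/3]
  [0, 2/3, 0]
  [2/3, 0, 2/5],
b = (6/5, -32/15, 2/21).
Solving gives a_0 = 41/35, a_1 = -16/5, a_2 = -12/7, so
  g(x) = -12*x^2/7 - 16*x/5 + 41/35.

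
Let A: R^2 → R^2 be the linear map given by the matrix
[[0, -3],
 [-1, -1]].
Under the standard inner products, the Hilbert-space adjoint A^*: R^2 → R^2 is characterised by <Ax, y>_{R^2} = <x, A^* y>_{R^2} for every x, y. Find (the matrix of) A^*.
A^* = A^T =
[[0, -1],
 [-3, -1]]

For real matrices with standard dot products, the defining identity <Ax, y> = <x, A^* y> gives (Ax)^T y = x^T (A^*) y, i.e. x^T A^T y = x^T (A^*) y. Since this holds for all x, y, we must have A^* = A^T. Therefore
A^* =
[[0, -1],
 [-3, -1]].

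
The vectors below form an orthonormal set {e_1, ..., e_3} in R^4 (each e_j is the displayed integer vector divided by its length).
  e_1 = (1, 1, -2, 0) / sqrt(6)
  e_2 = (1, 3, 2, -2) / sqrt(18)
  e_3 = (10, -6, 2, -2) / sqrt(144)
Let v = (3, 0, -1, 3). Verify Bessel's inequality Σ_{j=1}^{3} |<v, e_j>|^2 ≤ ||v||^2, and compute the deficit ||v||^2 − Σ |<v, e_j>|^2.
Σ |<v, e_j>|^2 = 107/12; ||v||^2 = 19; deficit = 121/12

Write each e_j = u_j / sqrt(<u_j, u_j>) where u_j is the displayed integer vector. Then <v, e_j> = <v, u_j> / sqrt(<u_j, u_j>), so |<v, e_j>|^2 = <v, u_j>^2 / <u_j, u_j>.
Coefficients: <v, e_1> = 5/sqrt(6), <v, e_2> = -5/sqrt(18), <v, e_3> = 22/sqrt(144).
Square and sum: Σ |<v, e_j>|^2 = 107/12.
Compute ||v||^2 = v·v = 19.
Deficit = 19 − 107/12 = 121/12 ≥ 0, confirming Bessel's inequality. (The deficit equals ||v − Σ <v,e_j> e_j||^2, the squared distance from v to span{e_j}.)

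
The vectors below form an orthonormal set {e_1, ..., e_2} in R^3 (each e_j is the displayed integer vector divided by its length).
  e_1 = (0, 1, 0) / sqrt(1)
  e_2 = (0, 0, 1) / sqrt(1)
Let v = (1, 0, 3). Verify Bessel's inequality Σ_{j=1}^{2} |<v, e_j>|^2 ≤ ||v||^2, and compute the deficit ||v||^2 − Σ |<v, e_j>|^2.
Σ |<v, e_j>|^2 = 9; ||v||^2 = 10; deficit = 1

Write each e_j = u_j / sqrt(<u_j, u_j>) where u_j is the displayed integer vector. Then <v, e_j> = <v, u_j> / sqrt(<u_j, u_j>), so |<v, e_j>|^2 = <v, u_j>^2 / <u_j, u_j>.
Coefficients: <v, e_1> = 0/sqrt(1), <v, e_2> = 3/sqrt(1).
Square and sum: Σ |<v, e_j>|^2 = 9.
Compute ||v||^2 = v·v = 10.
Deficit = 10 − 9 = 1 ≥ 0, confirming Bessel's inequality. (The deficit equals ||v − Σ <v,e_j> e_j||^2, the squared distance from v to span{e_j}.)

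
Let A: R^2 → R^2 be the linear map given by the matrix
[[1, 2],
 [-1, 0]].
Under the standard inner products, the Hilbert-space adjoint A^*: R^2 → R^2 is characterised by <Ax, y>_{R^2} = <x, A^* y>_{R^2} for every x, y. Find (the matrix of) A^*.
A^* = A^T =
[[1, -1],
 [2, 0]]

For real matrices with standard dot products, the defining identity <Ax, y> = <x, A^* y> gives (Ax)^T y = x^T (A^*) y, i.e. x^T A^T y = x^T (A^*) y. Since this holds for all x, y, we must have A^* = A^T. Therefore
A^* =
[[1, -1],
 [2, 0]].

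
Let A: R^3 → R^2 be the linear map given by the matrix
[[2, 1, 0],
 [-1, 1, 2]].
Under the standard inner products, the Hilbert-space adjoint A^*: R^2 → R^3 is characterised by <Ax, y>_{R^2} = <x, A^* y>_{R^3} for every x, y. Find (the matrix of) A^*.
A^* = A^T =
[[2, -1],
 [1, 1],
 [0, 2]]

For real matrices with standard dot products, the defining identity <Ax, y> = <x, A^* y> gives (Ax)^T y = x^T (A^*) y, i.e. x^T A^T y = x^T (A^*) y. Since this holds for all x, y, we must have A^* = A^T. Therefore
A^* =
[[2, -1],
 [1, 1],
 [0, 2]].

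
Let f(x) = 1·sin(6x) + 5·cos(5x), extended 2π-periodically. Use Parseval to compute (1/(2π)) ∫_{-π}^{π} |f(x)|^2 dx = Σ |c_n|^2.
Σ |c_n|^2 = 13

Expand |f|^2 and use orthogonality of {sin(nx), cos(mx)} on [-π, π]:
  ∫_{-π}^{π} sin(nx)^2 dx = π, ∫ cos(mx)^2 dx = π, and cross terms integrate to 0.
So ∫_{-π}^{π} f(x)^2 dx = 1^2 · π + 5^2 · π = (1 + 25)π.
Divide by 2π: (1 + 25)/2 = 13.
By Parseval, this equals Σ |c_n|^2.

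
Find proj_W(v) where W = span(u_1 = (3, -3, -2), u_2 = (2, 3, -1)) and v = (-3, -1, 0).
proj_W(v) = (-687/307, -333/307, 390/307)

Set up U = [u_1 | ... | u_2] ∈ R^(3×2). The projector onto W = col(U) is P = U (U^T U)^(-1) U^T.
Compute U^T U =
  [22, -1]
  [-1, 14],
and U^T v = (-6, -9).
Solve U^T U · c = U^T v for the coefficients: c = (-93/307, -204/307). The projection is proj_W(v) = U c.
Check: (v - proj_W(v)) · u_1 = 0  (should be 0).
Check: (v - proj_W(v)) · u_2 = 0  (should be 0).
Result: proj_W(v) = (-687/307, -333/307, 390/307).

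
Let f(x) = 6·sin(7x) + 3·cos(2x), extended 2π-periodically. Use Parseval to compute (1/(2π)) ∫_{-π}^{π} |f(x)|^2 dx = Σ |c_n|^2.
Σ |c_n|^2 = 45/2

Expand |f|^2 and use orthogonality of {sin(nx), cos(mx)} on [-π, π]:
  ∫_{-π}^{π} sin(nx)^2 dx = π, ∫ cos(mx)^2 dx = π, and cross terms integrate to 0.
So ∫_{-π}^{π} f(x)^2 dx = 6^2 · π + 3^2 · π = (36 + 9)π.
Divide by 2π: (36 + 9)/2 = 45/2.
By Parseval, this equals Σ |c_n|^2.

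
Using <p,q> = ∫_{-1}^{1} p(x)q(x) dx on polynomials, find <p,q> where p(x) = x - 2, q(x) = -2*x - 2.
<p,q> = 20/3

Expand the product: p(x)·q(x) = -2*x^2 + 2*x + 4.
∫_{-1}^{1} of each monomial x^k gives [2/(k+1) if k even, 0 if k odd]. Integrating term-by-term (or equivalently evaluating the antiderivative F(x) = -2*x^3/3 + x^2 + 4*x at the endpoints):
  F(1) − F(−1) = 13/3 − (-7/3) = 20/3.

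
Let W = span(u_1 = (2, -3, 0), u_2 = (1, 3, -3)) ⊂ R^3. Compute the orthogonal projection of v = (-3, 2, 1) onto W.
proj_W(v) = (-30/11, 24/11, 14/11)

Set up U = [u_1 | ... | u_2] ∈ R^(3×2). The projector onto W = col(U) is P = U (U^T U)^(-1) U^T.
Compute U^T U =
  [13, -7]
  [-7, 19],
and U^T v = (-12, 0).
Solve U^T U · c = U^T v for the coefficients: c = (-38/33, -14/33). The projection is proj_W(v) = U c.
Check: (v - proj_W(v)) · u_1 = 0  (should be 0).
Check: (v - proj_W(v)) · u_2 = 0  (should be 0).
Result: proj_W(v) = (-30/11, 24/11, 14/11).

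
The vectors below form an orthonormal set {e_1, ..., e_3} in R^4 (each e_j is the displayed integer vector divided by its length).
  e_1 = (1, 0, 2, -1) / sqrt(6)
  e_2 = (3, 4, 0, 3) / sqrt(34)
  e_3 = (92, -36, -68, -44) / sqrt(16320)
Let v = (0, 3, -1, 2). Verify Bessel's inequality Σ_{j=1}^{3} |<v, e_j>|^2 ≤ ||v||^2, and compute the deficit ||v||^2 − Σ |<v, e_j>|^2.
Σ |<v, e_j>|^2 = 66/5; ||v||^2 = 14; deficit = 4/5

Write each e_j = u_j / sqrt(<u_j, u_j>) where u_j is the displayed integer vector. Then <v, e_j> = <v, u_j> / sqrt(<u_j, u_j>), so |<v, e_j>|^2 = <v, u_j>^2 / <u_j, u_j>.
Coefficients: <v, e_1> = -4/sqrt(6), <v, e_2> = 18/sqrt(34), <v, e_3> = -128/sqrt(16320).
Square and sum: Σ |<v, e_j>|^2 = 66/5.
Compute ||v||^2 = v·v = 14.
Deficit = 14 − 66/5 = 4/5 ≥ 0, confirming Bessel's inequality. (The deficit equals ||v − Σ <v,e_j> e_j||^2, the squared distance from v to span{e_j}.)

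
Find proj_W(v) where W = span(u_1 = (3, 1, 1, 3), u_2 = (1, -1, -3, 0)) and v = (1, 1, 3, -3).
proj_W(v) = (-275/219, 151/219, 515/219, -31/73)

Set up U = [u_1 | ... | u_2] ∈ R^(4×2). The projector onto W = col(U) is P = U (U^T U)^(-1) U^T.
Compute U^T U =
  [20, -1]
  [-1, 11],
and U^T v = (-2, -9).
Solve U^T U · c = U^T v for the coefficients: c = (-31/219, -182/219). The projection is proj_W(v) = U c.
Check: (v - proj_W(v)) · u_1 = 0  (should be 0).
Check: (v - proj_W(v)) · u_2 = 0  (should be 0).
Result: proj_W(v) = (-275/219, 151/219, 515/219, -31/73).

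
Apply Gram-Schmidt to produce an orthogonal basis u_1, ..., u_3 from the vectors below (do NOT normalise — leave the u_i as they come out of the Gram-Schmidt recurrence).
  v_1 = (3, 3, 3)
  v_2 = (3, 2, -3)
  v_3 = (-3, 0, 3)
Orthogonal basis:
  u_1 = (3, 3, 3)
  u_2 = (7/3, 4/3, -11/3)
  u_3 = (-30/31, 36/31, -6/31)

Apply the Gram-Schmidt recurrence
  u_1 = v_1
  u_i = v_i − Σ_{j<i} ((v_i · u_j) / (u_j · u_j)) · u_j.

Step by step this gives:
  u_1 = (3, 3, 3)
  u_2 = (7/3, 4/3, -11/3)
  u_3 = (-30/31, 36/31, -6/31)

Orthogonality check:
  u_2 · u_1 = 0 (should be 0)
  u_3 · u_1 = 0 (should be 0)
  u_3 · u_2 = 0 (should be 0)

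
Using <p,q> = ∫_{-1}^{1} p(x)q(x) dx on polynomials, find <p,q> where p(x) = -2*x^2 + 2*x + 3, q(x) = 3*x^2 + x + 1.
<p,q> = 48/5

Expand the product: p(x)·q(x) = -6*x^4 + 4*x^3 + 9*x^2 + 5*x + 3.
∫_{-1}^{1} of each monomial x^k gives [2/(k+1) if k even, 0 if k odd]. Integrating term-by-term (or equivalently evaluating the antiderivative F(x) = -6*x^5/5 + x^4 + 3*x^3 + 5*x^2/2 + 3*x at the endpoints):
  F(1) − F(−1) = 83/10 − (-13/10) = 48/5.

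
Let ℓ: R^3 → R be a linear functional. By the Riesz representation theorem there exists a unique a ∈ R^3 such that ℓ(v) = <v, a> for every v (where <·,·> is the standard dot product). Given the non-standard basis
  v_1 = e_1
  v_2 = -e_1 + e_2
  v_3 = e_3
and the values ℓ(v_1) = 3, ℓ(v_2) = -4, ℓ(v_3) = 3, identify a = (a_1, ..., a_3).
a = (3, -1, 3)

Write a = (a_1, ..., a_3) in the standard basis. For each basis vector v_i, ℓ(v_i) = <v_i, a> is a linear equation in the a_j's. Collect the n equations into a matrix system V a = ℓ, where row i of V is v_i (expressed in the standard basis). Since V is invertible (lower-triangular with 1s on the diagonal, up to permutation), solve by back-substitution:
  V =
[[1, 0, 0],
 [-1, 1, 0],
 [0, 0, 1]]
  V a = (3, -4, 3)
Solving gives a = (3, -1, 3).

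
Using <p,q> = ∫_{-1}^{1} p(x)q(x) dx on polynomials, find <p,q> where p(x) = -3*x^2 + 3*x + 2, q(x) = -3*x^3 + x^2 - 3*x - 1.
<p,q> = -172/15

Expand the product: p(x)·q(x) = 9*x^5 - 12*x^4 + 6*x^3 - 4*x^2 - 9*x - 2.
∫_{-1}^{1} of each monomial x^k gives [2/(k+1) if k even, 0 if k odd]. Integrating term-by-term (or equivalently evaluating the antiderivative F(x) = 3*x^6/2 - 12*x^5/5 + 3*x^4/2 - 4*x^3/3 - 9*x^2/2 - 2*x at the endpoints):
  F(1) − F(−1) = -217/30 − (127/30) = -172/15.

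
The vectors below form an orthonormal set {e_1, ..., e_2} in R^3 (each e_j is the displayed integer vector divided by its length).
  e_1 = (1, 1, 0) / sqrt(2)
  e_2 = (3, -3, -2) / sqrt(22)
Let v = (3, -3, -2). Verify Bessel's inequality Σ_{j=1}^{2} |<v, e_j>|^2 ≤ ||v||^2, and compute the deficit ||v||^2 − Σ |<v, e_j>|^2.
Σ |<v, e_j>|^2 = 22; ||v||^2 = 22; deficit = 0

Write each e_j = u_j / sqrt(<u_j, u_j>) where u_j is the displayed integer vector. Then <v, e_j> = <v, u_j> / sqrt(<u_j, u_j>), so |<v, e_j>|^2 = <v, u_j>^2 / <u_j, u_j>.
Coefficients: <v, e_1> = 0/sqrt(2), <v, e_2> = 22/sqrt(22).
Square and sum: Σ |<v, e_j>|^2 = 22.
Compute ||v||^2 = v·v = 22.
Deficit = 22 − 22 = 0 ≥ 0, confirming Bessel's inequality. (The deficit equals ||v − Σ <v,e_j> e_j||^2, the squared distance from v to span{e_j}.)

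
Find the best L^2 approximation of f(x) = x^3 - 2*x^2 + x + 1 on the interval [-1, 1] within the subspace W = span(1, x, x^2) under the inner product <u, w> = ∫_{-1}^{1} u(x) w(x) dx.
g(x) = -2*x^2 + 8*x/5 + 1

The best approximation g ∈ W is the orthogonal projection of f onto W. Writing g = a_0 + a_1 x + a_2 x^2, the coefficients solve the normal equations G · a = b where
  G_{ij} = <φ_i, φ_j> and b_i = <f, φ_i>, with φ_0 = 1, φ_1 = x, φ_2 = x^2.
G =
  [2, 0, 2/3]
  [0, 2/3, 0]
  [2/3, 0, 2/5],
b = (2/3, 16/15, -2/15).
Solving gives a_0 = 1, a_1 = 8/5, a_2 = -2, so
  g(x) = -2*x^2 + 8*x/5 + 1.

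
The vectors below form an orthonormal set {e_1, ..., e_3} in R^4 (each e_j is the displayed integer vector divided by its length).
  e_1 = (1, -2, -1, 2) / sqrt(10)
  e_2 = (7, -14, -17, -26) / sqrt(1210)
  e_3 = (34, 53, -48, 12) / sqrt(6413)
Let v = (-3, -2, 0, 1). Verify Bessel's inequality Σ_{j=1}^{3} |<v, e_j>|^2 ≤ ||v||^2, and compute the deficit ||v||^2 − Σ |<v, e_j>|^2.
Σ |<v, e_j>|^2 = 381/53; ||v||^2 = 14; deficit = 361/53

Write each e_j = u_j / sqrt(<u_j, u_j>) where u_j is the displayed integer vector. Then <v, e_j> = <v, u_j> / sqrt(<u_j, u_j>), so |<v, e_j>|^2 = <v, u_j>^2 / <u_j, u_j>.
Coefficients: <v, e_1> = 3/sqrt(10), <v, e_2> = -19/sqrt(1210), <v, e_3> = -196/sqrt(6413).
Square and sum: Σ |<v, e_j>|^2 = 381/53.
Compute ||v||^2 = v·v = 14.
Deficit = 14 − 381/53 = 361/53 ≥ 0, confirming Bessel's inequality. (The deficit equals ||v − Σ <v,e_j> e_j||^2, the squared distance from v to span{e_j}.)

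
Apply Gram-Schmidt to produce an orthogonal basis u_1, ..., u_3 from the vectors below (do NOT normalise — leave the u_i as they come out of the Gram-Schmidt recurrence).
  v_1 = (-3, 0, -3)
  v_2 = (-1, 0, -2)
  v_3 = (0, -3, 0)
Orthogonal basis:
  u_1 = (-3, 0, -3)
  u_2 = (1/2, 0, -1/2)
  u_3 = (0, -3, 0)

Apply the Gram-Schmidt recurrence
  u_1 = v_1
  u_i = v_i − Σ_{j<i} ((v_i · u_j) / (u_j · u_j)) · u_j.

Step by step this gives:
  u_1 = (-3, 0, -3)
  u_2 = (1/2, 0, -1/2)
  u_3 = (0, -3, 0)

Orthogonality check:
  u_2 · u_1 = 0 (should be 0)
  u_3 · u_1 = 0 (should be 0)
  u_3 · u_2 = 0 (should be 0)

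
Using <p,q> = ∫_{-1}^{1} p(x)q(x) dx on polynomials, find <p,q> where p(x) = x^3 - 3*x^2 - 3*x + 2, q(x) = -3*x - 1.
<p,q> = 14/5

Expand the product: p(x)·q(x) = -3*x^4 + 8*x^3 + 12*x^2 - 3*x - 2.
∫_{-1}^{1} of each monomial x^k gives [2/(k+1) if k even, 0 if k odd]. Integrating term-by-term (or equivalently evaluating the antiderivative F(x) = -3*x^5/5 + 2*x^4 + 4*x^3 - 3*x^2/2 - 2*x at the endpoints):
  F(1) − F(−1) = 19/10 − (-9/10) = 14/5.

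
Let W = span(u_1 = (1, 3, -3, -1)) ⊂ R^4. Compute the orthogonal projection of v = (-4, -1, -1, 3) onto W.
proj_W(v) = (-7/20, -21/20, 21/20, 7/20)

Set up U = [u_1 | ... | u_1] ∈ R^(4×1). The projector onto W = col(U) is P = U (U^T U)^(-1) U^T.
Compute U^T U =
  [20],
and U^T v = (-7).
Solve U^T U · c = U^T v for the coefficients: c = (-7/20). The projection is proj_W(v) = U c.
Check: (v - proj_W(v)) · u_1 = 0  (should be 0).
Result: proj_W(v) = (-7/20, -21/20, 21/20, 7/20).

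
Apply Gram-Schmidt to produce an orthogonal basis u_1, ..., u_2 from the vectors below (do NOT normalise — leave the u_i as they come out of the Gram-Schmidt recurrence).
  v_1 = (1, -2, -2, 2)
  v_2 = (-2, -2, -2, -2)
Orthogonal basis:
  u_1 = (1, -2, -2, 2)
  u_2 = (-28/13, -22/13, -22/13, -30/13)

Apply the Gram-Schmidt recurrence
  u_1 = v_1
  u_i = v_i − Σ_{j<i} ((v_i · u_j) / (u_j · u_j)) · u_j.

Step by step this gives:
  u_1 = (1, -2, -2, 2)
  u_2 = (-28/13, -22/13, -22/13, -30/13)

Orthogonality check:
  u_2 · u_1 = 0 (should be 0)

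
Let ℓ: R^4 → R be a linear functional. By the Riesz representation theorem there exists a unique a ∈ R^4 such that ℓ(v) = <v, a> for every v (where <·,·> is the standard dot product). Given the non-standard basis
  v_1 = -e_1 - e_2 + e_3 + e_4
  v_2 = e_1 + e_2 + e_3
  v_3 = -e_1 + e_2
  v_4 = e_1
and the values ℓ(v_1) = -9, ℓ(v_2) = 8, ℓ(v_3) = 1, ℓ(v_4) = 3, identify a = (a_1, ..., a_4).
a = (3, 4, 1, -3)

Write a = (a_1, ..., a_4) in the standard basis. For each basis vector v_i, ℓ(v_i) = <v_i, a> is a linear equation in the a_j's. Collect the n equations into a matrix system V a = ℓ, where row i of V is v_i (expressed in the standard basis). Since V is invertible (lower-triangular with 1s on the diagonal, up to permutation), solve by back-substitution:
  V =
[[-1, -1, 1, 1],
 [1, 1, 1, 0],
 [-1, 1, 0, 0],
 [1, 0, 0, 0]]
  V a = (-9, 8, 1, 3)
Solving gives a = (3, 4, 1, -3).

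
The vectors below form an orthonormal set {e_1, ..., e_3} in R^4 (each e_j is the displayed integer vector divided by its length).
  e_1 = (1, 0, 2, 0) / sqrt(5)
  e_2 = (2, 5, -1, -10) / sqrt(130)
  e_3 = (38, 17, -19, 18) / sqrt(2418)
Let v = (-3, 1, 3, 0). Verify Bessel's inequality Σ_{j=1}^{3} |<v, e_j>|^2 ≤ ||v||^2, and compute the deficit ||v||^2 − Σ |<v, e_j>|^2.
Σ |<v, e_j>|^2 = 1091/93; ||v||^2 = 19; deficit = 676/93

Write each e_j = u_j / sqrt(<u_j, u_j>) where u_j is the displayed integer vector. Then <v, e_j> = <v, u_j> / sqrt(<u_j, u_j>), so |<v, e_j>|^2 = <v, u_j>^2 / <u_j, u_j>.
Coefficients: <v, e_1> = 3/sqrt(5), <v, e_2> = -4/sqrt(130), <v, e_3> = -154/sqrt(2418).
Square and sum: Σ |<v, e_j>|^2 = 1091/93.
Compute ||v||^2 = v·v = 19.
Deficit = 19 − 1091/93 = 676/93 ≥ 0, confirming Bessel's inequality. (The deficit equals ||v − Σ <v,e_j> e_j||^2, the squared distance from v to span{e_j}.)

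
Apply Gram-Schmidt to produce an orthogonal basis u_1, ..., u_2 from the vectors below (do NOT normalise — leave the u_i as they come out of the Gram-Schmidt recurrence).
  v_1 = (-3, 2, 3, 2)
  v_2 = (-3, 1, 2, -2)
Orthogonal basis:
  u_1 = (-3, 2, 3, 2)
  u_2 = (-3/2, 0, 1/2, -3)

Apply the Gram-Schmidt recurrence
  u_1 = v_1
  u_i = v_i − Σ_{j<i} ((v_i · u_j) / (u_j · u_j)) · u_j.

Step by step this gives:
  u_1 = (-3, 2, 3, 2)
  u_2 = (-3/2, 0, 1/2, -3)

Orthogonality check:
  u_2 · u_1 = 0 (should be 0)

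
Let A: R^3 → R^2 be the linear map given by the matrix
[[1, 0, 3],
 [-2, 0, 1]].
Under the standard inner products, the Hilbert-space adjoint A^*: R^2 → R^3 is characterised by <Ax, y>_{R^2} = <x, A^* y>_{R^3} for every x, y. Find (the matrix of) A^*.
A^* = A^T =
[[1, -2],
 [0, 0],
 [3, 1]]

For real matrices with standard dot products, the defining identity <Ax, y> = <x, A^* y> gives (Ax)^T y = x^T (A^*) y, i.e. x^T A^T y = x^T (A^*) y. Since this holds for all x, y, we must have A^* = A^T. Therefore
A^* =
[[1, -2],
 [0, 0],
 [3, 1]].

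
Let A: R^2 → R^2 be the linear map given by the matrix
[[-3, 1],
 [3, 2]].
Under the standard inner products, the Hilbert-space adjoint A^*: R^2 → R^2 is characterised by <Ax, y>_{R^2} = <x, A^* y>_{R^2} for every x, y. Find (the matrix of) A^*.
A^* = A^T =
[[-3, 3],
 [1, 2]]

For real matrices with standard dot products, the defining identity <Ax, y> = <x, A^* y> gives (Ax)^T y = x^T (A^*) y, i.e. x^T A^T y = x^T (A^*) y. Since this holds for all x, y, we must have A^* = A^T. Therefore
A^* =
[[-3, 3],
 [1, 2]].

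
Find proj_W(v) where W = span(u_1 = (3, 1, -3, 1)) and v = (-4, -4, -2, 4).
proj_W(v) = (-9/10, -3/10, 9/10, -3/10)

Set up U = [u_1 | ... | u_1] ∈ R^(4×1). The projector onto W = col(U) is P = U (U^T U)^(-1) U^T.
Compute U^T U =
  [20],
and U^T v = (-6).
Solve U^T U · c = U^T v for the coefficients: c = (-3/10). The projection is proj_W(v) = U c.
Check: (v - proj_W(v)) · u_1 = 0  (should be 0).
Result: proj_W(v) = (-9/10, -3/10, 9/10, -3/10).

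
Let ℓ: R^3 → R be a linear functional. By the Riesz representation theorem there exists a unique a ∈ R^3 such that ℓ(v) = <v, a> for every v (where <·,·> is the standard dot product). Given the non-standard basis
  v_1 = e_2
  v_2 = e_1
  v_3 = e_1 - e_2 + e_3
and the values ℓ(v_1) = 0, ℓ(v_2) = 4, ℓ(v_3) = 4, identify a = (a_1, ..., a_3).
a = (4, 0, 0)

Write a = (a_1, ..., a_3) in the standard basis. For each basis vector v_i, ℓ(v_i) = <v_i, a> is a linear equation in the a_j's. Collect the n equations into a matrix system V a = ℓ, where row i of V is v_i (expressed in the standard basis). Since V is invertible (lower-triangular with 1s on the diagonal, up to permutation), solve by back-substitution:
  V =
[[0, 1, 0],
 [1, 0, 0],
 [1, -1, 1]]
  V a = (0, 4, 4)
Solving gives a = (4, 0, 0).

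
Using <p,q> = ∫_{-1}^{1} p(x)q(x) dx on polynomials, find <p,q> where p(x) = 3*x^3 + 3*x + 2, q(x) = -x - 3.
<p,q> = -76/5

Expand the product: p(x)·q(x) = -3*x^4 - 9*x^3 - 3*x^2 - 11*x - 6.
∫_{-1}^{1} of each monomial x^k gives [2/(k+1) if k even, 0 if k odd]. Integrating term-by-term (or equivalently evaluating the antiderivative F(x) = -3*x^5/5 - 9*x^4/4 - x^3 - 11*x^2/2 - 6*x at the endpoints):
  F(1) − F(−1) = -307/20 − (-3/20) = -76/5.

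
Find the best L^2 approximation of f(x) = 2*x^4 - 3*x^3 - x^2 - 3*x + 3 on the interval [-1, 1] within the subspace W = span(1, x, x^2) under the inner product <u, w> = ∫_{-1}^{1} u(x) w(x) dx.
g(x) = 5*x^2/7 - 24*x/5 + 99/35

The best approximation g ∈ W is the orthogonal projection of f onto W. Writing g = a_0 + a_1 x + a_2 x^2, the coefficients solve the normal equations G · a = b where
  G_{ij} = <φ_i, φ_j> and b_i = <f, φ_i>, with φ_0 = 1, φ_1 = x, φ_2 = x^2.
G =
  [2, 0, 2/3]
  [0, 2/3, 0]
  [2/3, 0, 2/5],
b = (92/15, -16/5, 76/35).
Solving gives a_0 = 99/35, a_1 = -24/5, a_2 = 5/7, so
  g(x) = 5*x^2/7 - 24*x/5 + 99/35.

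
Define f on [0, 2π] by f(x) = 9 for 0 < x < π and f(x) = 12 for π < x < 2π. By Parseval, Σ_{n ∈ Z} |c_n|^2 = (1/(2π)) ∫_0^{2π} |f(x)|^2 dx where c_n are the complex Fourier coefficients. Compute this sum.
Σ |c_n|^2 = 225/2

Parseval equates the L^2 energy of f (normalised by 1/(2π)) with the ℓ^2 sum of its Fourier coefficients: (1/(2π)) ∫_0^{2π} |f|^2 = Σ |c_n|^2.
Compute the left side: (1/(2π)) [∫_0^π 9^2 dx + ∫_π^{2π} 12^2 dx] = (1/(2π)) · (81π + 144π) = (81 + 144)/2 = 225/2.
So Σ_{n ∈ Z} |c_n|^2 = 225/2.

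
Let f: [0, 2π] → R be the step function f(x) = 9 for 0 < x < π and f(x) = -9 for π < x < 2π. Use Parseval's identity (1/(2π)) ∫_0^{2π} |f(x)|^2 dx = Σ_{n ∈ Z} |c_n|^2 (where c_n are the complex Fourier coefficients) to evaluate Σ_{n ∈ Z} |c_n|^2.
Σ |c_n|^2 = 81

Parseval equates the L^2 energy of f (normalised by 1/(2π)) with the ℓ^2 sum of its Fourier coefficients: (1/(2π)) ∫_0^{2π} |f|^2 = Σ |c_n|^2.
Compute the left side: (1/(2π)) [∫_0^π 9^2 dx + ∫_π^{2π} (-9)^2 dx] = (1/(2π)) · (81π + 81π) = (81 + 81)/2 = 81.
So Σ_{n ∈ Z} |c_n|^2 = 81.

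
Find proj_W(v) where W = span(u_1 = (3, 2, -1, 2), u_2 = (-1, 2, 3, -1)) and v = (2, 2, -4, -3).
proj_W(v) = (185/127, -2/127, -187/127, 139/127)

Set up U = [u_1 | ... | u_2] ∈ R^(4×2). The projector onto W = col(U) is P = U (U^T U)^(-1) U^T.
Compute U^T U =
  [18, -4]
  [-4, 15],
and U^T v = (8, -7).
Solve U^T U · c = U^T v for the coefficients: c = (46/127, -47/127). The projection is proj_W(v) = U c.
Check: (v - proj_W(v)) · u_1 = 0  (should be 0).
Check: (v - proj_W(v)) · u_2 = 0  (should be 0).
Result: proj_W(v) = (185/127, -2/127, -187/127, 139/127).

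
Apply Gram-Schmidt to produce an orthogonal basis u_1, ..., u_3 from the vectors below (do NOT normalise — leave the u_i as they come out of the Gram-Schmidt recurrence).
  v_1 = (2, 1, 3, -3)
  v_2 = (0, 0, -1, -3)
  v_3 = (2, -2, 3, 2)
Orthogonal basis:
  u_1 = (2, 1, 3, -3)
  u_2 = (-12/23, -6/23, -41/23, -51/23)
  u_3 = (90/97, -246/97, 33/194, -11/194)

Apply the Gram-Schmidt recurrence
  u_1 = v_1
  u_i = v_i − Σ_{j<i} ((v_i · u_j) / (u_j · u_j)) · u_j.

Step by step this gives:
  u_1 = (2, 1, 3, -3)
  u_2 = (-12/23, -6/23, -41/23, -51/23)
  u_3 = (90/97, -246/97, 33/194, -11/194)

Orthogonality check:
  u_2 · u_1 = 0 (should be 0)
  u_3 · u_1 = 0 (should be 0)
  u_3 · u_2 = 0 (should be 0)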